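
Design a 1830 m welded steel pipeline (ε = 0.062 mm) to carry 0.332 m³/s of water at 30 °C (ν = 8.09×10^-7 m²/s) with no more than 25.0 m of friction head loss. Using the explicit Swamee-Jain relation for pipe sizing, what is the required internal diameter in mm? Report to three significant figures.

D ≈ 397 mm

Swamee-Jain (Type III): D = 0.66·[ε^1.25·(LQ²/(gh_f))^4.75 + ν·Q^9.4·(L/(gh_f))^5.2]^0.04
LQ²/(gh_f) = 0.8225; L/(gh_f) = 7.462
Term 1 = ε^1.25·(…)^4.75 = 2.17×10^-6; Term 2 = ν·Q^9.4·(…)^5.2 = 8.82×10^-7
D = 0.66·(2.17×10^-6 + 8.82×10^-7)^0.04 = 0.3971 m = 397 mm
Check: V = 2.68 m/s, Re = 1.32×10^6, f = 0.01403, h_f = 23.7 m ≈ 25.0 m ✓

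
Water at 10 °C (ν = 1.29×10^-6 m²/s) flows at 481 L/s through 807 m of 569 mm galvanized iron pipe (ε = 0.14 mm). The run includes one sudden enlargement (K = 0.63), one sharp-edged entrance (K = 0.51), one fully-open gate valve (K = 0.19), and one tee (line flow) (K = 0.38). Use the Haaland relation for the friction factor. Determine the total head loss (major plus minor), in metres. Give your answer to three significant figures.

H_L ≈ 4.25 m

V = 4Q/(πD²) = 1.892 m/s; V²/2g = 0.1824 m
Re = 8.34×10^5, ε/D = 2.46×10^-4 → f = 0.01522 (Haaland)
Major: h_f = f(L/D)·V²/2g = 0.01522·1418·0.1824 = 3.936 m
Minor: ΣK = 1.71; h_m = ΣK·V²/2g = 0.3119 m
Total H_L = 3.936 + 0.3119 = 4.248 m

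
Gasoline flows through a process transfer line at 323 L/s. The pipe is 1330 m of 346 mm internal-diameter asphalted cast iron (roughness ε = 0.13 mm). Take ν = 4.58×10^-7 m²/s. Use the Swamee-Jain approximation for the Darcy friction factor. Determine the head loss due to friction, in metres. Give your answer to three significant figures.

h_f ≈ 37.0 m

V = 4Q/(πD²) = 4·0.323/(π·0.346²) = 3.435 m/s
Re = VD/ν = 3.435·0.346/4.58×10^-7 = 2.60×10^6 → turbulent
ε/D = 0.13/346 = 3.76×10^-4
Swamee-Jain: f = 0.01599
h_f = f(L/D)V²/(2g) = 0.01599·(1330/0.346)·3.435²/(2·9.81) = 36.98 m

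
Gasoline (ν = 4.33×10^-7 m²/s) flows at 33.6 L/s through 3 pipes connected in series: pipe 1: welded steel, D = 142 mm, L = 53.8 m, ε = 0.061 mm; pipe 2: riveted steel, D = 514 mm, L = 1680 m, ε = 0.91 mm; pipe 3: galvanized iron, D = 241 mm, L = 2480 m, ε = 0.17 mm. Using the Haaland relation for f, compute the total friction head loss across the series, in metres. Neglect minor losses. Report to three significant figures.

Pipe 1: V = 2.122 m/s, Re = 6.96×10^5, ε/D = 4.30×10^-4, f = 0.01687, h_1 = f(L/D)V²/2g = 1.466 m
Pipe 2: V = 0.1619 m/s, Re = 1.92×10^5, ε/D = 0.00177, f = 0.02361, h_2 = f(L/D)V²/2g = 0.1031 m
Pipe 3: V = 0.7366 m/s, Re = 4.10×10^5, ε/D = 7.05×10^-4, f = 0.01891, h_3 = f(L/D)V²/2g = 5.380 m
Series → Q common, losses add: H = Σh = 6.950 m

H ≈ 6.95 m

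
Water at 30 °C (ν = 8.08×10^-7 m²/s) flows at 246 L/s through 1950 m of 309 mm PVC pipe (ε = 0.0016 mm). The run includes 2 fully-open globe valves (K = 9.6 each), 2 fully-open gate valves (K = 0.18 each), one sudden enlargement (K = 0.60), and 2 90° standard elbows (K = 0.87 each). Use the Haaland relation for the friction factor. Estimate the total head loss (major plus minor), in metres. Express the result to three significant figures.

H_L ≈ 51.0 m

V = 4Q/(πD²) = 3.280 m/s; V²/2g = 0.5485 m
Re = 1.25×10^6, ε/D = 5.18×10^-6 → f = 0.01126 (Haaland)
Major: h_f = f(L/D)·V²/2g = 0.01126·6311·0.5485 = 38.98 m
Minor: ΣK = 21.9; h_m = ΣK·V²/2g = 12.01 m
Total H_L = 38.98 + 12.01 = 50.99 m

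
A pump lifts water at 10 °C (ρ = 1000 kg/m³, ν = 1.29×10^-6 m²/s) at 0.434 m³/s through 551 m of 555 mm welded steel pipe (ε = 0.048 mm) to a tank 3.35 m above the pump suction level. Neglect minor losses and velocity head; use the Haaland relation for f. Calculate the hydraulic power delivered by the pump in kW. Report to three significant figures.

P_hyd ≈ 23.6 kW

V = 4Q/(πD²) = 1.794 m/s; Re = 7.72×10^5; ε/D = 8.65×10^-5; f = 0.01345
h_f = f(L/D)V²/2g = 2.190 m
Total head H = z + h_f = 3.35 + 2.190 = 5.540 m
P_hyd = ρgQH = 1000·9.81·0.434·5.540 = 23.58 kW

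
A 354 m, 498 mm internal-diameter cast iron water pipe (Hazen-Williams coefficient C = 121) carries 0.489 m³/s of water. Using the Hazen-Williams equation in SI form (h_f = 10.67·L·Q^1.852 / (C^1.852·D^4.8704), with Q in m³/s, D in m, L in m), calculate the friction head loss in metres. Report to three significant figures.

h_f ≈ 4.16 m

h_f = 10.67·354·0.489^1.852 / (121^1.852·0.498^4.8704) = 4.160 m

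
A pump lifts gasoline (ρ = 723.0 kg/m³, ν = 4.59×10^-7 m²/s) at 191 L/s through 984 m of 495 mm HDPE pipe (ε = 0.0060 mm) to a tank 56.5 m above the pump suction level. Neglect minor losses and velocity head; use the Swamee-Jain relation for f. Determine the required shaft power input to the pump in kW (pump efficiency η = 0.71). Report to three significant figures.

V = 4Q/(πD²) = 0.9925 m/s; Re = 1.07×10^6; ε/D = 1.21×10^-5; f = 0.01178
h_f = f(L/D)V²/2g = 1.176 m
Total head H = z + h_f = 56.5 + 1.176 = 57.68 m
P_hyd = ρgQH = 723.0·9.81·0.191·57.68 = 78.13 kW
P_shaft = P_hyd/η = 78.13/0.71 = 110.0 kW

P_shaft ≈ 110 kW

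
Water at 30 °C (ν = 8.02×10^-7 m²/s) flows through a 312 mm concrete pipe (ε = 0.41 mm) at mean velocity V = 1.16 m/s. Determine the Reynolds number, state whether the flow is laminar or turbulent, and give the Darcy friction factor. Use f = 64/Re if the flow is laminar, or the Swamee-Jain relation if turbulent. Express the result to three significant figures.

Re = VD/ν = 1.160·0.312/8.02×10^-7 = 4.51×10^5
Re > 4000 → turbulent; ε/D = 0.00131
Swamee-Jain: f = 0.02168

Re ≈ 4.51×10^5; turbulent; f ≈ 0.0217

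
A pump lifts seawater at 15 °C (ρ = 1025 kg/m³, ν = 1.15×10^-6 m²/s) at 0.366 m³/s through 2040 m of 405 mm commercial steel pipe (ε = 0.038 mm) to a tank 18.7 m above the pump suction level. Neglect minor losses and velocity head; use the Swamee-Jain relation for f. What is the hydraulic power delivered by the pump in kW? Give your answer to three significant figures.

V = 4Q/(πD²) = 2.841 m/s; Re = 1.00×10^6; ε/D = 9.38×10^-5; f = 0.01341
h_f = f(L/D)V²/2g = 27.80 m
Total head H = z + h_f = 18.7 + 27.80 = 46.50 m
P_hyd = ρgQH = 1025·9.81·0.366·46.50 = 171.1 kW

P_hyd ≈ 171 kW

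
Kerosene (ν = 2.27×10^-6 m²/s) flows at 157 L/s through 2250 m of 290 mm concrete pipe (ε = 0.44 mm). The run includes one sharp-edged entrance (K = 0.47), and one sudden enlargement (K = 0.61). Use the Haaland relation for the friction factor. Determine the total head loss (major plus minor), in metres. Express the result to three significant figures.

H_L ≈ 50.5 m

V = 4Q/(πD²) = 2.377 m/s; V²/2g = 0.2880 m
Re = 3.04×10^5, ε/D = 0.00152 → f = 0.02247 (Haaland)
Major: h_f = f(L/D)·V²/2g = 0.02247·7759·0.2880 = 50.20 m
Minor: ΣK = 1.08; h_m = ΣK·V²/2g = 0.3110 m
Total H_L = 50.20 + 0.3110 = 50.51 m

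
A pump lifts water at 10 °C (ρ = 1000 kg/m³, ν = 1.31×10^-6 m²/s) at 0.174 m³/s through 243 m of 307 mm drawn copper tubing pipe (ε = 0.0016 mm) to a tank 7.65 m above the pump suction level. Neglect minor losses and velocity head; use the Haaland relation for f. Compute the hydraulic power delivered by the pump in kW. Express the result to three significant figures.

P_hyd ≈ 18.0 kW

V = 4Q/(πD²) = 2.351 m/s; Re = 5.51×10^5; ε/D = 5.21×10^-6; f = 0.01290
h_f = f(L/D)V²/2g = 2.876 m
Total head H = z + h_f = 7.65 + 2.876 = 10.53 m
P_hyd = ρgQH = 1000·9.81·0.174·10.53 = 17.97 kW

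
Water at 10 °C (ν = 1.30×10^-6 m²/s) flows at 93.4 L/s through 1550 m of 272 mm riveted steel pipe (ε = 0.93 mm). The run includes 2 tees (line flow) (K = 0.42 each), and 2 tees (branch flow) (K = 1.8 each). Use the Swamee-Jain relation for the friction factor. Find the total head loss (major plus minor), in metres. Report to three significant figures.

H_L ≈ 21.3 m

V = 4Q/(πD²) = 1.607 m/s; V²/2g = 0.1317 m
Re = 3.36×10^5, ε/D = 0.00342 → f = 0.02766 (Swamee-Jain)
Major: h_f = f(L/D)·V²/2g = 0.02766·5699·0.1317 = 20.75 m
Minor: ΣK = 4.44; h_m = ΣK·V²/2g = 0.5847 m
Total H_L = 20.75 + 0.5847 = 21.34 m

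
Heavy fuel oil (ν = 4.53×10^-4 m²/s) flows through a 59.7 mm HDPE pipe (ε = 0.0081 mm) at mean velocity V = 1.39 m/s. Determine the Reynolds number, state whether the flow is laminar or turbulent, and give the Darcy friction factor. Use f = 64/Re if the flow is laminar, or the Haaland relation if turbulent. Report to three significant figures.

Re ≈ 183; laminar; f = 64/Re ≈ 0.349

Re = VD/ν = 1.390·0.0597/4.53×10^-4 = 183
Re < 2300 → laminar → f = 64/Re = 0.3494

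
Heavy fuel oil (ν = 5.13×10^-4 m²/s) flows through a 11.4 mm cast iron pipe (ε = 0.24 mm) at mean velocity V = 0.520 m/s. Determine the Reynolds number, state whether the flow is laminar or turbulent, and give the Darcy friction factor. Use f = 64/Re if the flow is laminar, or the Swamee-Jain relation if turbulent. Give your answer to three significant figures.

Re = VD/ν = 0.5200·0.0114/5.13×10^-4 = 11.6
Re < 2300 → laminar → f = 64/Re = 5.538

Re ≈ 11.6; laminar; f = 64/Re ≈ 5.54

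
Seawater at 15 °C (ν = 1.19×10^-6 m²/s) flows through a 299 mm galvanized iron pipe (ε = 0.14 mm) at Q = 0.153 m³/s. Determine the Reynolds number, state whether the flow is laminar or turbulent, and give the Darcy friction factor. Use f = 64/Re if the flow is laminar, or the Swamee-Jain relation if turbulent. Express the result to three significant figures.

Re ≈ 5.47×10^5; turbulent; f ≈ 0.0175

V = 4Q/(πD²) = 2.179 m/s
Re = VD/ν = 2.179·0.299/1.19×10^-6 = 5.47×10^5
Re > 4000 → turbulent; ε/D = 4.68×10^-4
Swamee-Jain: f = 0.01749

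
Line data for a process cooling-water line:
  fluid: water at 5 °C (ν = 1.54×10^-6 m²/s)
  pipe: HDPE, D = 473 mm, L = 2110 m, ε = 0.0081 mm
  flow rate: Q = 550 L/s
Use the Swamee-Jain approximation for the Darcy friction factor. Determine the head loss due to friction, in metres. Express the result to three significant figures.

V = 4Q/(πD²) = 4·0.550/(π·0.473²) = 3.130 m/s
Re = VD/ν = 3.130·0.473/1.54×10^-6 = 9.61×10^5 → turbulent
ε/D = 0.0081/473 = 1.71×10^-5
Swamee-Jain: f = 0.01209
h_f = f(L/D)V²/(2g) = 0.01209·(2110/0.473)·3.130²/(2·9.81) = 26.92 m

h_f ≈ 26.9 m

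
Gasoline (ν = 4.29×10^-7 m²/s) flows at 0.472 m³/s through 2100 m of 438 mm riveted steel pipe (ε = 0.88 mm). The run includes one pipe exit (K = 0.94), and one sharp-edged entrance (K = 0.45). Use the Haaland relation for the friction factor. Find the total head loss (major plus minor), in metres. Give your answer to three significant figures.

V = 4Q/(πD²) = 3.133 m/s; V²/2g = 0.5002 m
Re = 3.20×10^6, ε/D = 0.00201 → f = 0.02355 (Haaland)
Major: h_f = f(L/D)·V²/2g = 0.02355·4795·0.5002 = 56.47 m
Minor: ΣK = 1.39; h_m = ΣK·V²/2g = 0.6952 m
Total H_L = 56.47 + 0.6952 = 57.16 m

H_L ≈ 57.2 m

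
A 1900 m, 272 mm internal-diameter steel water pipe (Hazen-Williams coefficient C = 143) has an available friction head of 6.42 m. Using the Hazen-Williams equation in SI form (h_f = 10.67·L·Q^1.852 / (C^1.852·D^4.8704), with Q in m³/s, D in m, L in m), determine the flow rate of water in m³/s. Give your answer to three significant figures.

Rearranging: Q = [h_f·C^1.852·D^4.8704 / (10.67·L)]^(1/1.852)
Q = [6.42·143^1.852·0.272^4.8704 / (10.67·1900)]^0.540 = 0.06010 m³/s

Q ≈ 0.0601 m³/s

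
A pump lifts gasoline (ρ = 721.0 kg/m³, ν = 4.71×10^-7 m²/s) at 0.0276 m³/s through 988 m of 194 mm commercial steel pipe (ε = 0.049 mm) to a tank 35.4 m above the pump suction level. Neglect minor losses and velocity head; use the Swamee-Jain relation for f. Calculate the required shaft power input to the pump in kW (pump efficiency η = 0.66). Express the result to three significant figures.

P_shaft ≈ 11.6 kW

V = 4Q/(πD²) = 0.9337 m/s; Re = 3.85×10^5; ε/D = 2.53×10^-4; f = 0.01633
h_f = f(L/D)V²/2g = 3.696 m
Total head H = z + h_f = 35.4 + 3.696 = 39.10 m
P_hyd = ρgQH = 721.0·9.81·0.0276·39.10 = 7.632 kW
P_shaft = P_hyd/η = 7.632/0.66 = 11.56 kW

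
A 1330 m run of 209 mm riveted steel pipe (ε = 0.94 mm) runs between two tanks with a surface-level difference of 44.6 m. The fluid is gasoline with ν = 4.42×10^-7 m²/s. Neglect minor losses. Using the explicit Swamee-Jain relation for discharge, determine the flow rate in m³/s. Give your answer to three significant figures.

Swamee-Jain (Type II): Q = -0.965·√(gD⁵h_f/L)·ln[ε/(3.7D) + √(3.17ν²L/(gD³h_f))]
√(gD⁵h_f/L) = √(9.81·0.209⁵·44.6/1330) = 0.01145
ε/(3.7D) = 0.00122; √(3.17ν²L/(gD³h_f)) = 1.44×10^-5
Q = -0.965·0.01145·ln(0.001230) = 0.07406 m³/s
Check: V = 2.16 m/s, Re = 1.02×10^6, f = 0.02958, h_f = 44.7 m ≈ 44.6 m ✓

Q ≈ 0.0741 m³/s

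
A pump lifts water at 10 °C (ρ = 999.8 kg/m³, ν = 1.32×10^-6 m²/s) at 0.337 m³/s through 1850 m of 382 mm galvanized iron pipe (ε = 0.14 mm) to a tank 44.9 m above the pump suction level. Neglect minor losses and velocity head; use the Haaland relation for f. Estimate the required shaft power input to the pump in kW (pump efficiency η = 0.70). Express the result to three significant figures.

V = 4Q/(πD²) = 2.940 m/s; Re = 8.51×10^5; ε/D = 3.66×10^-4; f = 0.01626
h_f = f(L/D)V²/2g = 34.71 m
Total head H = z + h_f = 44.9 + 34.71 = 79.61 m
P_hyd = ρgQH = 999.8·9.81·0.337·79.61 = 263.1 kW
P_shaft = P_hyd/η = 263.1/0.70 = 375.9 kW

P_shaft ≈ 376 kW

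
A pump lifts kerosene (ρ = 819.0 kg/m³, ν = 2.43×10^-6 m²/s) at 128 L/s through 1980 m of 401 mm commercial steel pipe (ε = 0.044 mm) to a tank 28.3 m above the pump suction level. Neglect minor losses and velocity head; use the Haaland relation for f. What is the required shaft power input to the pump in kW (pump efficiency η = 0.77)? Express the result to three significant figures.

P_shaft ≈ 43.6 kW

V = 4Q/(πD²) = 1.014 m/s; Re = 1.67×10^5; ε/D = 1.10×10^-4; f = 0.01673
h_f = f(L/D)V²/2g = 4.325 m
Total head H = z + h_f = 28.3 + 4.325 = 32.62 m
P_hyd = ρgQH = 819.0·9.81·0.128·32.62 = 33.55 kW
P_shaft = P_hyd/η = 33.55/0.77 = 43.57 kW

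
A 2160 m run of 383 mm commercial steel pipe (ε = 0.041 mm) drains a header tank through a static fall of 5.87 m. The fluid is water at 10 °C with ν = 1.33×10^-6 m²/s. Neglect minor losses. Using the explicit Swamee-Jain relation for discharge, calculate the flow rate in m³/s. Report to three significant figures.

Q ≈ 0.133 m³/s

Swamee-Jain (Type II): Q = -0.965·√(gD⁵h_f/L)·ln[ε/(3.7D) + √(3.17ν²L/(gD³h_f))]
√(gD⁵h_f/L) = √(9.81·0.383⁵·5.87/2160) = 0.01482
ε/(3.7D) = 2.89×10^-5; √(3.17ν²L/(gD³h_f)) = 6.12×10^-5
Q = -0.965·0.01482·ln(9.012×10^-5) = 0.1332 m³/s
Check: V = 1.16 m/s, Re = 3.33×10^5, f = 0.01529, h_f = 5.88 m ≈ 5.87 m ✓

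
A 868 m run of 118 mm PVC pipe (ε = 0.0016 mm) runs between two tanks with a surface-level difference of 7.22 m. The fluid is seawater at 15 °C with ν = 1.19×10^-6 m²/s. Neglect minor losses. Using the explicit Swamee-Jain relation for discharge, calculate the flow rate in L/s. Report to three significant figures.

Q ≈ 11.3 L/s

Swamee-Jain (Type II): Q = -0.965·√(gD⁵h_f/L)·ln[ε/(3.7D) + √(3.17ν²L/(gD³h_f))]
√(gD⁵h_f/L) = √(9.81·0.118⁵·7.22/868) = 0.001366
ε/(3.7D) = 3.66×10^-6; √(3.17ν²L/(gD³h_f)) = 1.83×10^-4
Q = -0.965·0.001366·ln(1.866×10^-4) = 0.01132 m³/s
Check: V = 1.04 m/s, Re = 1.03×10^5, f = 0.01785, h_f = 7.17 m ≈ 7.22 m ✓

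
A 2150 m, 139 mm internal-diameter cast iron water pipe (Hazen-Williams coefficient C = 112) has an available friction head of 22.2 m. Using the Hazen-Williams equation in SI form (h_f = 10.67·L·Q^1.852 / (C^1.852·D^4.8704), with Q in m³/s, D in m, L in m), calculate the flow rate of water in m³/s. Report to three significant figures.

Q ≈ 0.0147 m³/s

Rearranging: Q = [h_f·C^1.852·D^4.8704 / (10.67·L)]^(1/1.852)
Q = [22.2·112^1.852·0.139^4.8704 / (10.67·2150)]^0.540 = 0.01472 m³/s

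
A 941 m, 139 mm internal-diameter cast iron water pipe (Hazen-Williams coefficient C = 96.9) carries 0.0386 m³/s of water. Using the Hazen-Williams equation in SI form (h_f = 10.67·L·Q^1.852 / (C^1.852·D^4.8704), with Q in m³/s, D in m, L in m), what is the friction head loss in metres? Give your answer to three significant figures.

h_f ≈ 75.7 m

h_f = 10.67·941·0.0386^1.852 / (96.9^1.852·0.139^4.8704) = 75.74 m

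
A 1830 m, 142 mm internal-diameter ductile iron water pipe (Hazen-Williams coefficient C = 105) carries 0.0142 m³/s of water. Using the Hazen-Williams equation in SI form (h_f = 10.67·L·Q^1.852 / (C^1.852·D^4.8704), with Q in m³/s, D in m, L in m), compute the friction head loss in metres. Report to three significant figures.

h_f = 10.67·1830·0.0142^1.852 / (105^1.852·0.142^4.8704) = 17.95 m

h_f ≈ 18.0 m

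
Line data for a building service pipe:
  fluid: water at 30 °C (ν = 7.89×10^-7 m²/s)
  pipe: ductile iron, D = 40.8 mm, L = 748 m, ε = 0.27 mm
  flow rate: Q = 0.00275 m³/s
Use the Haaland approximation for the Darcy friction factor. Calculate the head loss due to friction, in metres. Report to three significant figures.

h_f ≈ 140 m

V = 4Q/(πD²) = 4·0.00275/(π·0.0408²) = 2.103 m/s
Re = VD/ν = 2.103·0.0408/7.89×10^-7 = 1.09×10^5 → turbulent
ε/D = 0.27/40.8 = 0.00662
Haaland: f = 0.03384
h_f = f(L/D)V²/(2g) = 0.03384·(748/0.0408)·2.103²/(2·9.81) = 139.9 m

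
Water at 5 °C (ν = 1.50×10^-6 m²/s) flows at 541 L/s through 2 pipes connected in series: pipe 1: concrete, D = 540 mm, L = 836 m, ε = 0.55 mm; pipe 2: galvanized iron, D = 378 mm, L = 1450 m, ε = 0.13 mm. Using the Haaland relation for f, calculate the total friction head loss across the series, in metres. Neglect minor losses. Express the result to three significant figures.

Pipe 1: V = 2.362 m/s, Re = 8.50×10^5, ε/D = 0.00102, f = 0.02007, h_1 = f(L/D)V²/2g = 8.837 m
Pipe 2: V = 4.821 m/s, Re = 1.21×10^6, ε/D = 3.44×10^-4, f = 0.01589, h_2 = f(L/D)V²/2g = 72.20 m
Series → Q common, losses add: H = Σh = 81.04 m

H ≈ 81.0 m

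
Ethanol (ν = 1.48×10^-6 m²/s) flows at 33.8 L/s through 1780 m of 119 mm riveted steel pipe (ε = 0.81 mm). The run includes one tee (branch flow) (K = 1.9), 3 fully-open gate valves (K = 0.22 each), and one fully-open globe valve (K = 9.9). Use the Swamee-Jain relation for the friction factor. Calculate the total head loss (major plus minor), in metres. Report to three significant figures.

H_L ≈ 244 m

V = 4Q/(πD²) = 3.039 m/s; V²/2g = 0.4707 m
Re = 2.44×10^5, ε/D = 0.00681 → f = 0.03388 (Swamee-Jain)
Major: h_f = f(L/D)·V²/2g = 0.03388·14958·0.4707 = 238.5 m
Minor: ΣK = 12.5; h_m = ΣK·V²/2g = 5.865 m
Total H_L = 238.5 + 5.865 = 244.4 m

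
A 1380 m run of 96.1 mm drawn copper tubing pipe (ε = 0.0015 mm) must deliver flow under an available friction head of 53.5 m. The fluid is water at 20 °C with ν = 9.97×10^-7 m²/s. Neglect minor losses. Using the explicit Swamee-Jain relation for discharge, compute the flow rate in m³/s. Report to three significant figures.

Q ≈ 0.0157 m³/s

Swamee-Jain (Type II): Q = -0.965·√(gD⁵h_f/L)·ln[ε/(3.7D) + √(3.17ν²L/(gD³h_f))]
√(gD⁵h_f/L) = √(9.81·0.0961⁵·53.5/1380) = 0.001766
ε/(3.7D) = 4.22×10^-6; √(3.17ν²L/(gD³h_f)) = 9.66×10^-5
Q = -0.965·0.001766·ln(1.008×10^-4) = 0.01568 m³/s
Check: V = 2.16 m/s, Re = 2.08×10^5, f = 0.01556, h_f = 53.2 m ≈ 53.5 m ✓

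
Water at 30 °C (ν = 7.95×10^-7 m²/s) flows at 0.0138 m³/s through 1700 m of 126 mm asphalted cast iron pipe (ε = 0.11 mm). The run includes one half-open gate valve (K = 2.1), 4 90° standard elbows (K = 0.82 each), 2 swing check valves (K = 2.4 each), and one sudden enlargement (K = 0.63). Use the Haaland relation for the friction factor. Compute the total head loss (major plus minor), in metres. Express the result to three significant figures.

V = 4Q/(πD²) = 1.107 m/s; V²/2g = 0.06243 m
Re = 1.75×10^5, ε/D = 8.73×10^-4 → f = 0.02056 (Haaland)
Major: h_f = f(L/D)·V²/2g = 0.02056·13492·0.06243 = 17.32 m
Minor: ΣK = 10.8; h_m = ΣK·V²/2g = 0.6749 m
Total H_L = 17.32 + 0.6749 = 17.99 m

H_L ≈ 18.0 m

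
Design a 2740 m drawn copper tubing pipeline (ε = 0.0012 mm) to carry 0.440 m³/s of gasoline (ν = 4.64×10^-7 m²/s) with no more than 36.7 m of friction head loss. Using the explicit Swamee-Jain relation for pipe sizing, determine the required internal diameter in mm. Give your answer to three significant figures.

D ≈ 413 mm

Swamee-Jain (Type III): D = 0.66·[ε^1.25·(LQ²/(gh_f))^4.75 + ν·Q^9.4·(L/(gh_f))^5.2]^0.04
LQ²/(gh_f) = 1.473; L/(gh_f) = 7.611
Term 1 = ε^1.25·(…)^4.75 = 2.50×10^-7; Term 2 = ν·Q^9.4·(…)^5.2 = 7.91×10^-6
D = 0.66·(2.50×10^-7 + 7.91×10^-6)^0.04 = 0.4131 m = 413 mm
Check: V = 3.28 m/s, Re = 2.92×10^6, f = 0.009909, h_f = 36.1 m ≈ 36.7 m ✓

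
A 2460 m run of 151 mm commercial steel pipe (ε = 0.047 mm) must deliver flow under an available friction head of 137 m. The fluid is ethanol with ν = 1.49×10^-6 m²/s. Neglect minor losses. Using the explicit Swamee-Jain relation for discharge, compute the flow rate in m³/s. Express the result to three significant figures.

Q ≈ 0.0558 m³/s

Swamee-Jain (Type II): Q = -0.965·√(gD⁵h_f/L)·ln[ε/(3.7D) + √(3.17ν²L/(gD³h_f))]
√(gD⁵h_f/L) = √(9.81·0.151⁵·137/2460) = 0.006549
ε/(3.7D) = 8.41×10^-5; √(3.17ν²L/(gD³h_f)) = 6.12×10^-5
Q = -0.965·0.006549·ln(1.453×10^-4) = 0.05585 m³/s
Check: V = 3.12 m/s, Re = 3.16×10^5, f = 0.01706, h_f = 138 m ≈ 137 m ✓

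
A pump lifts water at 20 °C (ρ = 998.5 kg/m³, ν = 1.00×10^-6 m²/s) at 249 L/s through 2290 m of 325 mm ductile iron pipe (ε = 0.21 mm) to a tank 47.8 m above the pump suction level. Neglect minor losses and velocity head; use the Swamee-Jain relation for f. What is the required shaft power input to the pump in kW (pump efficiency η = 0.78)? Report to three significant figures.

V = 4Q/(πD²) = 3.002 m/s; Re = 9.75×10^5; ε/D = 6.46×10^-4; f = 0.01823
h_f = f(L/D)V²/2g = 58.98 m
Total head H = z + h_f = 47.8 + 58.98 = 106.8 m
P_hyd = ρgQH = 998.5·9.81·0.249·106.8 = 260.4 kW
P_shaft = P_hyd/η = 260.4/0.78 = 333.9 kW

P_shaft ≈ 334 kW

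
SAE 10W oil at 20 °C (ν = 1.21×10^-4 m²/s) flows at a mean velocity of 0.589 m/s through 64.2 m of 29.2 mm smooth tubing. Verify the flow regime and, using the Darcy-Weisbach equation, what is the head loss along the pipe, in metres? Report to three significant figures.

h_f ≈ 17.5 m

Re = VD/ν = 0.589·0.02920/1.21×10^-4 = 142 → laminar (Re < 2300)
f = 64/Re = 0.4503
h_f = f(L/D)V²/(2g) = 0.4503·(64.2/0.02920)·0.589²/(2·9.81) = 17.50 m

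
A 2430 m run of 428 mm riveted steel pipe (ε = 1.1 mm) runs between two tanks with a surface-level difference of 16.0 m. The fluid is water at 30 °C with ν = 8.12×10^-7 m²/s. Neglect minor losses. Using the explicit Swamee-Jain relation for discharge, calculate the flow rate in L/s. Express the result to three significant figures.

Swamee-Jain (Type II): Q = -0.965·√(gD⁵h_f/L)·ln[ε/(3.7D) + √(3.17ν²L/(gD³h_f))]
√(gD⁵h_f/L) = √(9.81·0.428⁵·16.0/2430) = 0.03046
ε/(3.7D) = 6.95×10^-4; √(3.17ν²L/(gD³h_f)) = 2.03×10^-5
Q = -0.965·0.03046·ln(7.149×10^-4) = 0.2129 m³/s
Check: V = 1.48 m/s, Re = 7.80×10^5, f = 0.02534, h_f = 16.1 m ≈ 16.0 m ✓

Q ≈ 213 L/s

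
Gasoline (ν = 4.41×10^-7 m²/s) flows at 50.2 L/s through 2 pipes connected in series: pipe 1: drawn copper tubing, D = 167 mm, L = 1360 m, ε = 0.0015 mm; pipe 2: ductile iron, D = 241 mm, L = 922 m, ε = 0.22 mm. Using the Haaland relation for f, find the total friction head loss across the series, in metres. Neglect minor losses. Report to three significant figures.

H ≈ 30.8 m

Pipe 1: V = 2.292 m/s, Re = 8.68×10^5, ε/D = 8.98×10^-6, f = 0.01201, h_1 = f(L/D)V²/2g = 26.19 m
Pipe 2: V = 1.100 m/s, Re = 6.01×10^5, ε/D = 9.13×10^-4, f = 0.01971, h_2 = f(L/D)V²/2g = 4.655 m
Series → Q common, losses add: H = Σh = 30.84 m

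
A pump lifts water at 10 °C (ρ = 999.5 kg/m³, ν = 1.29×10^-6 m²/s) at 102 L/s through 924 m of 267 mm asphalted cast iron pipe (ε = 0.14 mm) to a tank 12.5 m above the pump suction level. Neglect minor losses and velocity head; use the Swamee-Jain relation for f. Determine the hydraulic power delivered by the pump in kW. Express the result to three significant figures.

V = 4Q/(πD²) = 1.822 m/s; Re = 3.77×10^5; ε/D = 5.24×10^-4; f = 0.01820
h_f = f(L/D)V²/2g = 10.65 m
Total head H = z + h_f = 12.5 + 10.65 = 23.15 m
P_hyd = ρgQH = 999.5·9.81·0.102·23.15 = 23.16 kW

P_hyd ≈ 23.2 kW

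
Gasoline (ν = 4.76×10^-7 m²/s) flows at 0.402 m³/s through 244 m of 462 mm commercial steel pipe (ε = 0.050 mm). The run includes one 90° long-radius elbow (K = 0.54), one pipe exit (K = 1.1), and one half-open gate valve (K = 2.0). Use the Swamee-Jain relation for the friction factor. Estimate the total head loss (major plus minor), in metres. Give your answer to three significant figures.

H_L ≈ 3.07 m

V = 4Q/(πD²) = 2.398 m/s; V²/2g = 0.2931 m
Re = 2.33×10^6, ε/D = 1.08×10^-4 → f = 0.01292 (Swamee-Jain)
Major: h_f = f(L/D)·V²/2g = 0.01292·528.1·0.2931 = 2.000 m
Minor: ΣK = 3.64; h_m = ΣK·V²/2g = 1.067 m
Total H_L = 2.000 + 1.067 = 3.067 m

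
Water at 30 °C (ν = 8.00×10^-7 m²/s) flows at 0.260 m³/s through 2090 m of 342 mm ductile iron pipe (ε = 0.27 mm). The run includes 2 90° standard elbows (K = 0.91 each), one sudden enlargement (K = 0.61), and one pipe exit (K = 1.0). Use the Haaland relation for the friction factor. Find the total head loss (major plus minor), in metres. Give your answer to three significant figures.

V = 4Q/(πD²) = 2.830 m/s; V²/2g = 0.4083 m
Re = 1.21×10^6, ε/D = 7.89×10^-4 → f = 0.01885 (Haaland)
Major: h_f = f(L/D)·V²/2g = 0.01885·6111·0.4083 = 47.04 m
Minor: ΣK = 3.43; h_m = ΣK·V²/2g = 1.400 m
Total H_L = 47.04 + 1.400 = 48.44 m

H_L ≈ 48.4 m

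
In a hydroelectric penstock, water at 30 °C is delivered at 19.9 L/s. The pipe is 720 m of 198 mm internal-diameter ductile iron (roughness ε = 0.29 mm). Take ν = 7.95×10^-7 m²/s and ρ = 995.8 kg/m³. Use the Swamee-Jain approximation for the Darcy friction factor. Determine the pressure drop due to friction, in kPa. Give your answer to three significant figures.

Δp ≈ 17.5 kPa

V = 4Q/(πD²) = 4·0.0199/(π·0.198²) = 0.6463 m/s
Re = VD/ν = 0.6463·0.198/7.95×10^-7 = 1.61×10^5 → turbulent
ε/D = 0.29/198 = 0.00146
Swamee-Jain: f = 0.02311
h_f = f(L/D)V²/(2g) = 0.02311·(720/0.198)·0.6463²/(2·9.81) = 1.789 m
Δp = ρg·h_f = 995.8·9.81·1.789 = 17.48 kPa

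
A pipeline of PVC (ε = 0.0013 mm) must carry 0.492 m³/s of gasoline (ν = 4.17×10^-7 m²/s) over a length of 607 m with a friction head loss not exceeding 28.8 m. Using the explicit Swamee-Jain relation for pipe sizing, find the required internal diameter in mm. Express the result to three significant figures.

D ≈ 330 mm

Swamee-Jain (Type III): D = 0.66·[ε^1.25·(LQ²/(gh_f))^4.75 + ν·Q^9.4·(L/(gh_f))^5.2]^0.04
LQ²/(gh_f) = 0.5201; L/(gh_f) = 2.148
Term 1 = ε^1.25·(…)^4.75 = 1.97×10^-9; Term 2 = ν·Q^9.4·(…)^5.2 = 2.83×10^-8
D = 0.66·(1.97×10^-9 + 2.83×10^-8)^0.04 = 0.3302 m = 330 mm
Check: V = 5.75 m/s, Re = 4.55×10^6, f = 0.009387, h_f = 29.0 m ≈ 28.8 m ✓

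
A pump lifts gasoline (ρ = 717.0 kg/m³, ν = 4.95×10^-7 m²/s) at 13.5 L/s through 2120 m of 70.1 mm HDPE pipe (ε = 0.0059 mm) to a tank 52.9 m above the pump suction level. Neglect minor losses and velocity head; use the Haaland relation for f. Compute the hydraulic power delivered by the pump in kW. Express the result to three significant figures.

P_hyd ≈ 30.3 kW

V = 4Q/(πD²) = 3.498 m/s; Re = 4.95×10^5; ε/D = 8.42×10^-5; f = 0.01410
h_f = f(L/D)V²/2g = 265.9 m
Total head H = z + h_f = 52.9 + 265.9 = 318.8 m
P_hyd = ρgQH = 717.0·9.81·0.0135·318.8 = 30.27 kW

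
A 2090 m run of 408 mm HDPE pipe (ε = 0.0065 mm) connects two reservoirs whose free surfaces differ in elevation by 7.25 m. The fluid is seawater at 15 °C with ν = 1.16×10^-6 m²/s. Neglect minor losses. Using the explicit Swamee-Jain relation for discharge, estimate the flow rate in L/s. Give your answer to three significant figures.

Swamee-Jain (Type II): Q = -0.965·√(gD⁵h_f/L)·ln[ε/(3.7D) + √(3.17ν²L/(gD³h_f))]
√(gD⁵h_f/L) = √(9.81·0.408⁵·7.25/2090) = 0.01961
ε/(3.7D) = 4.31×10^-6; √(3.17ν²L/(gD³h_f)) = 4.30×10^-5
Q = -0.965·0.01961·ln(4.727×10^-5) = 0.1885 m³/s
Check: V = 1.44 m/s, Re = 5.07×10^5, f = 0.01331, h_f = 7.23 m ≈ 7.25 m ✓

Q ≈ 189 L/s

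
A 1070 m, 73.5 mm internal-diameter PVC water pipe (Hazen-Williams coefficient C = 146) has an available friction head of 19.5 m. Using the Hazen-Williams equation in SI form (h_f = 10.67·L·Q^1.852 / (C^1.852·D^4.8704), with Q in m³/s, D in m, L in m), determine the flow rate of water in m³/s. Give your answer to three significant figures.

Rearranging: Q = [h_f·C^1.852·D^4.8704 / (10.67·L)]^(1/1.852)
Q = [19.5·146^1.852·0.0735^4.8704 / (10.67·1070)]^0.540 = 0.004882 m³/s

Q ≈ 0.00488 m³/s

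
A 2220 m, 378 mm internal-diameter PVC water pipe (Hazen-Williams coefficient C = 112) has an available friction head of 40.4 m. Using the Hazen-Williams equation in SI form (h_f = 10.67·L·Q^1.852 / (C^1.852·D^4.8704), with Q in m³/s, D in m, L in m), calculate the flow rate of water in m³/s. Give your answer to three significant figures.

Rearranging: Q = [h_f·C^1.852·D^4.8704 / (10.67·L)]^(1/1.852)
Q = [40.4·112^1.852·0.378^4.8704 / (10.67·2220)]^0.540 = 0.2776 m³/s

Q ≈ 0.278 m³/s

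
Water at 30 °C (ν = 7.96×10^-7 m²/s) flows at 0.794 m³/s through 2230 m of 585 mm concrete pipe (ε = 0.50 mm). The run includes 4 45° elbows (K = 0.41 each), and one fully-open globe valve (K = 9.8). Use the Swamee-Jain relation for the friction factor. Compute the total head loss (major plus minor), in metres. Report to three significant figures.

V = 4Q/(πD²) = 2.954 m/s; V²/2g = 0.4448 m
Re = 2.17×10^6, ε/D = 8.55×10^-4 → f = 0.01912 (Swamee-Jain)
Major: h_f = f(L/D)·V²/2g = 0.01912·3812·0.4448 = 32.43 m
Minor: ΣK = 11.4; h_m = ΣK·V²/2g = 5.088 m
Total H_L = 32.43 + 5.088 = 37.51 m

H_L ≈ 37.5 m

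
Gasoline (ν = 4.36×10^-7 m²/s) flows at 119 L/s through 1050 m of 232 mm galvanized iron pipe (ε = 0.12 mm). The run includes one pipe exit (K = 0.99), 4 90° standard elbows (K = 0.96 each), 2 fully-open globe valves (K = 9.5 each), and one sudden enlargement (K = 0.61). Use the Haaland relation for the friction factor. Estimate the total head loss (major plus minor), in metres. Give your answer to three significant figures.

V = 4Q/(πD²) = 2.815 m/s; V²/2g = 0.4039 m
Re = 1.50×10^6, ε/D = 5.17×10^-4 → f = 0.01715 (Haaland)
Major: h_f = f(L/D)·V²/2g = 0.01715·4526·0.4039 = 31.35 m
Minor: ΣK = 24.4; h_m = ΣK·V²/2g = 9.871 m
Total H_L = 31.35 + 9.871 = 41.22 m

H_L ≈ 41.2 m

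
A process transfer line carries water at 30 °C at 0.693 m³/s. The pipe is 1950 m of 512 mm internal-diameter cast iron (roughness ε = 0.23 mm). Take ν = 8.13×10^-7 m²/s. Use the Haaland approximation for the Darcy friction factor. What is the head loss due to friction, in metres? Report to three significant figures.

h_f ≈ 36.4 m

V = 4Q/(πD²) = 4·0.693/(π·0.512²) = 3.366 m/s
Re = VD/ν = 3.366·0.512/8.13×10^-7 = 2.12×10^6 → turbulent
ε/D = 0.23/512 = 4.49×10^-4
Haaland: f = 0.01657
h_f = f(L/D)V²/(2g) = 0.01657·(1950/0.512)·3.366²/(2·9.81) = 36.44 m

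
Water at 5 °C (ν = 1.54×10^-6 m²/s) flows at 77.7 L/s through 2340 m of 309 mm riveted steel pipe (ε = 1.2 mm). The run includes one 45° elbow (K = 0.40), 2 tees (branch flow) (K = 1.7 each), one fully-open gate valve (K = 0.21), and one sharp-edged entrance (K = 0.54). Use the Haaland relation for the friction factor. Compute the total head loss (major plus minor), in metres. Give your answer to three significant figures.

H_L ≈ 12.1 m

V = 4Q/(πD²) = 1.036 m/s; V²/2g = 0.05472 m
Re = 2.08×10^5, ε/D = 0.00388 → f = 0.02872 (Haaland)
Major: h_f = f(L/D)·V²/2g = 0.02872·7573·0.05472 = 11.90 m
Minor: ΣK = 4.55; h_m = ΣK·V²/2g = 0.2490 m
Total H_L = 11.90 + 0.2490 = 12.15 m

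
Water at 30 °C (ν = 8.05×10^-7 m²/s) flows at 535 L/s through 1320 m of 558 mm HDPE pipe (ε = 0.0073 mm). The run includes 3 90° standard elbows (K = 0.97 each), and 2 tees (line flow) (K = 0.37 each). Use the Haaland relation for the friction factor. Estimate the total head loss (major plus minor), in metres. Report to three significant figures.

H_L ≈ 7.32 m

V = 4Q/(πD²) = 2.188 m/s; V²/2g = 0.2439 m
Re = 1.52×10^6, ε/D = 1.31×10^-5 → f = 0.01114 (Haaland)
Major: h_f = f(L/D)·V²/2g = 0.01114·2366·0.2439 = 6.426 m
Minor: ΣK = 3.65; h_m = ΣK·V²/2g = 0.8904 m
Total H_L = 6.426 + 0.8904 = 7.317 m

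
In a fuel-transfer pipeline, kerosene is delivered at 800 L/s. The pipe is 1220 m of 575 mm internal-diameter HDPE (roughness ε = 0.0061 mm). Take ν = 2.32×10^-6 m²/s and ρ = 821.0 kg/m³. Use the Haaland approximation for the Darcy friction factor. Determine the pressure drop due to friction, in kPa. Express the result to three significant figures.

V = 4Q/(πD²) = 4·0.800/(π·0.575²) = 3.081 m/s
Re = VD/ν = 3.081·0.575/2.32×10^-6 = 7.64×10^5 → turbulent
ε/D = 0.0061/575 = 1.06×10^-5
Haaland: f = 0.01229
h_f = f(L/D)V²/(2g) = 0.01229·(1220/0.575)·3.081²/(2·9.81) = 12.61 m
Δp = ρg·h_f = 821.0·9.81·12.61 = 101.6 kPa

Δp ≈ 102 kPa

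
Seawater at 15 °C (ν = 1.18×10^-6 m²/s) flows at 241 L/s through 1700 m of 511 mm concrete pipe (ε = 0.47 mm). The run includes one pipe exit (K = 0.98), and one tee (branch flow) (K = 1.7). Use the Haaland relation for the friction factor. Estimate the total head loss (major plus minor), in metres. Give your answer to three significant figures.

V = 4Q/(πD²) = 1.175 m/s; V²/2g = 0.07038 m
Re = 5.09×10^5, ε/D = 9.20×10^-4 → f = 0.01982 (Haaland)
Major: h_f = f(L/D)·V²/2g = 0.01982·3327·0.07038 = 4.642 m
Minor: ΣK = 2.68; h_m = ΣK·V²/2g = 0.1886 m
Total H_L = 4.642 + 0.1886 = 4.831 m

H_L ≈ 4.83 m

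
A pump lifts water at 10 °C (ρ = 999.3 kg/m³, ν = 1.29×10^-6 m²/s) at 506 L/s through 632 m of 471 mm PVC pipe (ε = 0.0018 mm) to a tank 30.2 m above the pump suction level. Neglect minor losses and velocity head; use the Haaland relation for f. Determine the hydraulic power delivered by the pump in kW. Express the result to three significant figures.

P_hyd ≈ 183 kW

V = 4Q/(πD²) = 2.904 m/s; Re = 1.06×10^6; ε/D = 3.82×10^-6; f = 0.01154
h_f = f(L/D)V²/2g = 6.656 m
Total head H = z + h_f = 30.2 + 6.656 = 36.86 m
P_hyd = ρgQH = 999.3·9.81·0.506·36.86 = 182.8 kW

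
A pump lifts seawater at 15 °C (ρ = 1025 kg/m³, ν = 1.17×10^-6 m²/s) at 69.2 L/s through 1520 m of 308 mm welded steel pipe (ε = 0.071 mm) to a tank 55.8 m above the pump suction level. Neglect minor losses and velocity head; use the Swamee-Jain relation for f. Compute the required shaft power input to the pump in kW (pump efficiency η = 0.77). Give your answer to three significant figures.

P_shaft ≈ 53.7 kW

V = 4Q/(πD²) = 0.9288 m/s; Re = 2.45×10^5; ε/D = 2.31×10^-4; f = 0.01693
h_f = f(L/D)V²/2g = 3.673 m
Total head H = z + h_f = 55.8 + 3.673 = 59.47 m
P_hyd = ρgQH = 1025·9.81·0.0692·59.47 = 41.38 kW
P_shaft = P_hyd/η = 41.38/0.77 = 53.74 kW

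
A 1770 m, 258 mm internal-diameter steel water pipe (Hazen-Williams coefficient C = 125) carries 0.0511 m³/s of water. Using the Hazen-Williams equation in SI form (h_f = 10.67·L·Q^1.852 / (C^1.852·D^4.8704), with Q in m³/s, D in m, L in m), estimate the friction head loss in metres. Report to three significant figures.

h_f ≈ 7.35 m

h_f = 10.67·1770·0.0511^1.852 / (125^1.852·0.258^4.8704) = 7.350 m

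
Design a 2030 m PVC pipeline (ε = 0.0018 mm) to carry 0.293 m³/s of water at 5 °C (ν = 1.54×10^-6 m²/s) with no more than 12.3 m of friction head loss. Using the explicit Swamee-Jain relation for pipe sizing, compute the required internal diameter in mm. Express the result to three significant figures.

D ≈ 438 mm

Swamee-Jain (Type III): D = 0.66·[ε^1.25·(LQ²/(gh_f))^4.75 + ν·Q^9.4·(L/(gh_f))^5.2]^0.04
LQ²/(gh_f) = 1.444; L/(gh_f) = 16.82
Term 1 = ε^1.25·(…)^4.75 = 3.78×10^-7; Term 2 = ν·Q^9.4·(…)^5.2 = 3.56×10^-5
D = 0.66·(3.78×10^-7 + 3.56×10^-5)^0.04 = 0.4383 m = 438 mm
Check: V = 1.94 m/s, Re = 5.53×10^5, f = 0.01293, h_f = 11.5 m ≈ 12.3 m ✓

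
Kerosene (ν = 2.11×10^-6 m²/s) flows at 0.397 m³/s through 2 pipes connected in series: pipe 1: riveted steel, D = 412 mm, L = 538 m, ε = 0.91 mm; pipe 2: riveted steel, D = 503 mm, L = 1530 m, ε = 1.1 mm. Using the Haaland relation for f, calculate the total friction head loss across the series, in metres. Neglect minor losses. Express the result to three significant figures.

H ≈ 29.4 m

Pipe 1: V = 2.978 m/s, Re = 5.81×10^5, ε/D = 0.00221, f = 0.02436, h_1 = f(L/D)V²/2g = 14.38 m
Pipe 2: V = 1.998 m/s, Re = 4.76×10^5, ε/D = 0.00219, f = 0.02435, h_2 = f(L/D)V²/2g = 15.07 m
Series → Q common, losses add: H = Σh = 29.45 m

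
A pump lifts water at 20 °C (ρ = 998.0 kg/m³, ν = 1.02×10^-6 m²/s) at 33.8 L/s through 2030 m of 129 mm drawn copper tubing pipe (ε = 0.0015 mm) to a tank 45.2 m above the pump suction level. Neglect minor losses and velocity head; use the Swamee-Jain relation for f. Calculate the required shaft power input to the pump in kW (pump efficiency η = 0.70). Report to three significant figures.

V = 4Q/(πD²) = 2.586 m/s; Re = 3.27×10^5; ε/D = 1.16×10^-5; f = 0.01429
h_f = f(L/D)V²/2g = 76.64 m
Total head H = z + h_f = 45.2 + 76.64 = 121.8 m
P_hyd = ρgQH = 998.0·9.81·0.0338·121.8 = 40.32 kW
P_shaft = P_hyd/η = 40.32/0.70 = 57.60 kW

P_shaft ≈ 57.6 kW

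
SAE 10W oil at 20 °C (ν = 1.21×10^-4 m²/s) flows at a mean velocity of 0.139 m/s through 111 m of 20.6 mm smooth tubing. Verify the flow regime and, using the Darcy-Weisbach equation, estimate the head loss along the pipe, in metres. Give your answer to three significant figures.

Re = VD/ν = 0.139·0.02060/1.21×10^-4 = 23.7 → laminar (Re < 2300)
f = 64/Re = 2.704
h_f = f(L/D)V²/(2g) = 2.704·(111/0.02060)·0.139²/(2·9.81) = 14.35 m

h_f ≈ 14.4 m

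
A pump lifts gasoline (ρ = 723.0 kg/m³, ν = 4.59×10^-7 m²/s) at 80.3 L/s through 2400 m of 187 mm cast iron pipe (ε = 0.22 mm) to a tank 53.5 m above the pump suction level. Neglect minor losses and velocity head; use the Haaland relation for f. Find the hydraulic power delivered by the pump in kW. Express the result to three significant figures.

P_hyd ≈ 96.3 kW

V = 4Q/(πD²) = 2.924 m/s; Re = 1.19×10^6; ε/D = 0.00118; f = 0.02068
h_f = f(L/D)V²/2g = 115.6 m
Total head H = z + h_f = 53.5 + 115.6 = 169.1 m
P_hyd = ρgQH = 723.0·9.81·0.0803·169.1 = 96.32 kW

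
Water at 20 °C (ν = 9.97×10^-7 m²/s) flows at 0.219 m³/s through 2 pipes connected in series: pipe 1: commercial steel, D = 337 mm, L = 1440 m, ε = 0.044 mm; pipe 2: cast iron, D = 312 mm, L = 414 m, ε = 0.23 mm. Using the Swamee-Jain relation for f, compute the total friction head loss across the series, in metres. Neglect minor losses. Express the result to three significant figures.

H ≈ 29.0 m

Pipe 1: V = 2.455 m/s, Re = 8.30×10^5, ε/D = 1.31×10^-4, f = 0.01414, h_1 = f(L/D)V²/2g = 18.56 m
Pipe 2: V = 2.864 m/s, Re = 8.96×10^5, ε/D = 7.37×10^-4, f = 0.01878, h_2 = f(L/D)V²/2g = 10.42 m
Series → Q common, losses add: H = Σh = 28.98 m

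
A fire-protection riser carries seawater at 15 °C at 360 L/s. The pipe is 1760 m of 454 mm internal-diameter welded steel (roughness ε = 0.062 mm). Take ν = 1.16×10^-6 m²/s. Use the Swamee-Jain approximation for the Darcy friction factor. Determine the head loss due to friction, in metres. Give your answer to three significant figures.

h_f ≈ 13.8 m

V = 4Q/(πD²) = 4·0.360/(π·0.454²) = 2.224 m/s
Re = VD/ν = 2.224·0.454/1.16×10^-6 = 8.70×10^5 → turbulent
ε/D = 0.062/454 = 1.37×10^-4
Swamee-Jain: f = 0.01416
h_f = f(L/D)V²/(2g) = 0.01416·(1760/0.454)·2.224²/(2·9.81) = 13.84 m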